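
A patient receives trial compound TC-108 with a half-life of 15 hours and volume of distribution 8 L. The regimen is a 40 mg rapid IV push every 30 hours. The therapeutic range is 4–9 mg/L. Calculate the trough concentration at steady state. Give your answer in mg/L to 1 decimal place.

The dosing interval is 2 half-lives, so f = 2^(−2) = 0.25.
Accumulation ratio R = 1/(1 − f) = 1/0.75 = 4/3.
Single-dose peak C₀ = D/Vd = 40/8 = 5 mg/L.
Steady-state peak Cmax,ss = C₀·R = 5 × 4/3 ≈ 6.667 mg/L.
Steady-state trough Cmin,ss = Cmax,ss·f ≈ 6.667 × 0.25 ≈ 1.667 mg/L.
Trough 1.7 mg/L vs MEC 4 mg/L: subtherapeutic.

1.7 mg/L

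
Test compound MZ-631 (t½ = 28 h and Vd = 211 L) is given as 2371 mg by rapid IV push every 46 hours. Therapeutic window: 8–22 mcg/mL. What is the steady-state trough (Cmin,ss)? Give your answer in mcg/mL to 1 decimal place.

k = ln2/t½ = ln2/28 ≈ 0.024755 h⁻¹; fraction remaining f = e^(−kτ) = e^(−0.024755×46) ≈ 0.3202.
Each bolus raises the concentration by D/Vd = 2371/211 ≈ 11.237 mcg/mL.
Steady-state trough Cmin,ss = C₀·f/(1−f) ≈ 11.237 × 0.3202/0.6798 ≈ 5.293 mcg/mL.
Trough 5.3 mcg/mL vs MEC 8 mcg/mL: subtherapeutic.

5.3 mcg/mL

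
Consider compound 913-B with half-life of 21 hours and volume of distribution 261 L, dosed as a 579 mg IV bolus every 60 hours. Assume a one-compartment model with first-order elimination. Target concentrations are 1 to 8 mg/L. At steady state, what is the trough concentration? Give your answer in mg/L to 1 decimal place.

k = ln2/t½ = ln2/21 ≈ 0.033007 h⁻¹; fraction remaining f = e^(−kτ) = e^(−0.033007×60) ≈ 0.1380.
Single-dose peak C₀ = D/Vd = 579/261 ≈ 2.218 mg/L.
Steady-state trough Cmin,ss = C₀·f/(1−f) ≈ 2.218 × 0.1380/0.8620 ≈ 0.355 mg/L.
Trough 0.4 mg/L vs MEC 1 mg/L: subtherapeutic.

0.4 mg/L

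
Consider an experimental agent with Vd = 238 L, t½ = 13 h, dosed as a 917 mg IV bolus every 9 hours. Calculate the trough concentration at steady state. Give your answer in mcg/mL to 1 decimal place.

6.3 mcg/mL

k = ln2/t½ = ln2/13 ≈ 0.053319 h⁻¹; fraction remaining f = e^(−kτ) = e^(−0.053319×9) ≈ 0.6189.
Each bolus raises the concentration by D/Vd = 917/238 ≈ 3.853 mcg/mL.
Steady-state trough Cmin,ss = C₀·f/(1−f) ≈ 3.853 × 0.6189/0.3811 ≈ 6.257 mcg/mL.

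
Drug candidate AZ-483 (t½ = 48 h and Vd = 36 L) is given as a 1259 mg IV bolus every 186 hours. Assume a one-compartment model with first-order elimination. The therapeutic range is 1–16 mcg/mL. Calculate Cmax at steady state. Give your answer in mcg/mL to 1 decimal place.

k = ln2/t½ = ln2/48 ≈ 0.014441 h⁻¹; fraction remaining f = e^(−kτ) = e^(−0.014441×186) ≈ 0.0682.
Accumulation ratio R = 1/(1 − f) ≈ 1/0.9318 ≈ 1.0732.
Each bolus raises the concentration by D/Vd = 1259/36 ≈ 34.972 mcg/mL.
Steady-state peak Cmax,ss = C₀·R ≈ 34.972 × 1.0732 ≈ 37.532 mcg/mL.
Peak 37.5 mcg/mL vs MTC 16 mcg/mL: exceeds toxic threshold.

37.5 mcg/mL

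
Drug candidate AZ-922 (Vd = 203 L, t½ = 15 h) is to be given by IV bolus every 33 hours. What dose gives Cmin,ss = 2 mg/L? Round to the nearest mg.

1459 mg

τ/t½ = 33/15 ≈ 2.2, so f = (1/2)^(33/15) ≈ 0.217638.
Cmin,ss = (D/Vd)·f/(1−f), so D = Cmin,ss·Vd·(1−f)/f.
D = 2 × 203 × (1−f)/f ≈ 2 × 203 × 3.59479 ≈ 1459.48 mg.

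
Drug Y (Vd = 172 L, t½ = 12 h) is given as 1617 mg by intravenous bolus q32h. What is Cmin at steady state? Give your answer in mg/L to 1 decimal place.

k = ln2/t½ = ln2/12 ≈ 0.057762 h⁻¹; fraction remaining f = e^(−kτ) = e^(−0.057762×32) ≈ 0.1575.
Single-dose peak C₀ = D/Vd = 1617/172 ≈ 9.401 mg/L.
Steady-state trough Cmin,ss = C₀·f/(1−f) ≈ 9.401 × 0.1575/0.8425 ≈ 1.757 mg/L.

1.8 mg/L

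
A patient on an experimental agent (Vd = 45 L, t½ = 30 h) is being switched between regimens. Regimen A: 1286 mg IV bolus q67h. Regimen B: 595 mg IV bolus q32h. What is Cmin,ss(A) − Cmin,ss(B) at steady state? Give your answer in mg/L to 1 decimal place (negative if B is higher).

-4.4 mg/L

Regimen A: f = (1/2)^(67/30) ≈ 0.2127; Cmin,ss = (1286/45)·f/(1−f) ≈ 7.721 mg/L.
Regimen B: f = (1/2)^(32/30) ≈ 0.4774; Cmin,ss = (595/45)·f/(1−f) ≈ 12.079 mg/L.
Difference ≈ 7.721 − 12.079 ≈ -4.358 mg/L.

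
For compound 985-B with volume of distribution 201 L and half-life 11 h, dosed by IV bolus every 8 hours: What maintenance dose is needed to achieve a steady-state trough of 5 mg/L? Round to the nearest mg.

659 mg

τ/t½ = 8/11 ≈ 0.72727, so f = (1/2)^(8/11) ≈ 0.604045.
Cmin,ss = (D/Vd)·f/(1−f), so D = Cmin,ss·Vd·(1−f)/f.
D = 5 × 201 × (1−f)/f ≈ 5 × 201 × 0.65551 ≈ 658.79 mg.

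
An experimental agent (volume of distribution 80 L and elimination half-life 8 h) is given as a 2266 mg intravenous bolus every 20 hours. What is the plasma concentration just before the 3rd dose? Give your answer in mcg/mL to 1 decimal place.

f = (1/2)^(τ/t½) = (1/2)^(20/8) ≈ 0.1768.
C₀ = D/Vd = 2266/80 ≈ 28.325 mcg/mL.
Before the 3rd dose, 2 doses have been given. Superposition: Cmin = C₀·(f + f²).
≈ 28.325 × (0.1768 + 0.0313) ≈ 28.325 × 0.2081 ≈ 5.894 mcg/mL.

5.9 mcg/mL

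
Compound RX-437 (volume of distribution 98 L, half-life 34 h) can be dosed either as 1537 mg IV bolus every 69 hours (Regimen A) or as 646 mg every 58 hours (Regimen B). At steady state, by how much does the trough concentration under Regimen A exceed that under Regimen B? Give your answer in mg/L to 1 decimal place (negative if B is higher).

2.2 mg/L

Regimen A: f = (1/2)^(69/34) ≈ 0.2450; Cmin,ss = (1537/98)·f/(1−f) ≈ 5.089 mg/L.
Regimen B: f = (1/2)^(58/34) ≈ 0.3065; Cmin,ss = (646/98)·f/(1−f) ≈ 2.913 mg/L.
Difference ≈ 5.089 − 2.913 ≈ 2.176 mg/L.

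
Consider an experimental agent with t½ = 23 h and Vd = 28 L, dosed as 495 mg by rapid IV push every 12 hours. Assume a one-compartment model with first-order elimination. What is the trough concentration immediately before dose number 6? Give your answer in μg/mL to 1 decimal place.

f = (1/2)^(τ/t½) = (1/2)^(12/23) ≈ 0.6965.
C₀ = D/Vd = 495/28 ≈ 17.679 μg/mL.
Before the 6th dose, 5 doses have been given. Superposition: Cmin = C₀·(f + f² + … + f^5).
≈ 17.679 × (0.6965 + 0.4851 + 0.3379 + 0.2353 + 0.1639) ≈ 17.679 × 1.9187 ≈ 33.921 μg/mL.

33.9 μg/mL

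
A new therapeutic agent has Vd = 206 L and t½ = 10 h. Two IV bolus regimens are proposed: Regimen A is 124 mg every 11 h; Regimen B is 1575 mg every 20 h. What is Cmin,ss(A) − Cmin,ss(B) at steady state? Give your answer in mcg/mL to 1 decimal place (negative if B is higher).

-2.0 mcg/mL

Regimen A: f = (1/2)^(11/10) ≈ 0.4665; Cmin,ss = (124/206)·f/(1−f) ≈ 0.526 mcg/mL.
Regimen B: f = (1/2)^(20/10) ≈ 0.2500; Cmin,ss = (1575/206)·f/(1−f) ≈ 2.549 mcg/mL.
Difference ≈ 0.526 − 2.549 ≈ -2.023 mcg/mL.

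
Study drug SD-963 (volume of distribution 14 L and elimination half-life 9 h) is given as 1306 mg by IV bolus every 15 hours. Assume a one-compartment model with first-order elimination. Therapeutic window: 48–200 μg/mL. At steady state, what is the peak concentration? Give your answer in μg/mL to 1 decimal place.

k = ln2/t½ = ln2/9 ≈ 0.077016 h⁻¹; fraction remaining f = e^(−kτ) = e^(−0.077016×15) ≈ 0.3150.
Accumulation ratio R = 1/(1 − f) ≈ 1/0.6850 ≈ 1.4599.
Single-dose peak C₀ = D/Vd = 1306/14 ≈ 93.286 μg/mL.
Steady-state peak Cmax,ss = C₀·R ≈ 93.286 × 1.4599 ≈ 136.188 μg/mL.
Peak 136.2 μg/mL vs MTC 200 μg/mL: below toxic threshold.

136.2 μg/mL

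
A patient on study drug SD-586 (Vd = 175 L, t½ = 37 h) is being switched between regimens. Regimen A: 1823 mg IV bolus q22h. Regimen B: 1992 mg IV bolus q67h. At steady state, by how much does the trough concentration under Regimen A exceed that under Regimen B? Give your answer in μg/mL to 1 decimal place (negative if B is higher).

Regimen A: f = (1/2)^(22/37) ≈ 0.6622; Cmin,ss = (1823/175)·f/(1−f) ≈ 20.421 μg/mL.
Regimen B: f = (1/2)^(67/37) ≈ 0.2850; Cmin,ss = (1992/175)·f/(1−f) ≈ 4.537 μg/mL.
Difference ≈ 20.421 − 4.537 ≈ 15.884 μg/mL.

15.9 μg/mL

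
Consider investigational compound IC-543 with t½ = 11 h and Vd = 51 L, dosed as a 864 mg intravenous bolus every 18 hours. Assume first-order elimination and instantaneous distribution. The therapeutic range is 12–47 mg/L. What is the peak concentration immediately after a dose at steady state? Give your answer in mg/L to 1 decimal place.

Over one 18-h interval, 18/11 ≈ 1.6364 half-lives elapse, leaving f ≈ 0.3217 of each dose.
At steady state, accumulation factor R = 1/(1 − e^(−kτ)) ≈ 1.4743.
Single-dose peak C₀ = D/Vd = 864/51 ≈ 16.941 mg/L.
Steady-state peak Cmax,ss = C₀·R ≈ 16.941 × 1.4743 ≈ 24.976 mg/L.
Peak 25.0 mg/L vs MTC 47 mg/L: below toxic threshold.

25.0 mg/L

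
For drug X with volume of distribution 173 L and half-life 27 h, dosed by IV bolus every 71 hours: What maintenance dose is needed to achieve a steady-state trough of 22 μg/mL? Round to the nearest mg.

19748 mg

τ/t½ = 71/27 ≈ 2.6296, so f = (1/2)^(71/27) ≈ 0.161586.
Cmin,ss = (D/Vd)·f/(1−f), so D = Cmin,ss·Vd·(1−f)/f.
D = 22 × 173 × (1−f)/f ≈ 22 × 173 × 5.18865 ≈ 19748.00 mg.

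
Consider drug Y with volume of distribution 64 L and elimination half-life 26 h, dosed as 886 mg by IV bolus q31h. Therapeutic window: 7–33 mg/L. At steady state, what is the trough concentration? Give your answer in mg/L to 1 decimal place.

10.8 mg/L

Over one 31-h interval, 31/26 ≈ 1.1923 half-lives elapse, leaving f ≈ 0.4376 of each dose.
At steady state, accumulation factor R = 1/(1 − e^(−kτ)) ≈ 1.7781.
Single-dose peak C₀ = D/Vd = 886/64 ≈ 13.844 mg/L.
Cmax,ss = C₀/(1 − f) ≈ 13.844/0.5624 ≈ 24.616 mg/L.
One interval later, Cmin,ss = Cmax,ss·e^(−kτ) ≈ 24.616 × 0.4376 ≈ 10.772 mg/L.
Trough 10.8 mg/L vs MEC 7 mg/L: adequate.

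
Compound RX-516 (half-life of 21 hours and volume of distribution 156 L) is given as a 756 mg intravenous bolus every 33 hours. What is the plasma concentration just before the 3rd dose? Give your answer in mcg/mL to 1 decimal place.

2.2 mcg/mL

f = (1/2)^(τ/t½) = (1/2)^(33/21) ≈ 0.3365.
C₀ = D/Vd = 756/156 ≈ 4.846 mcg/mL.
Before the 3rd dose, 2 doses have been given. Superposition: Cmin = C₀·(f + f²).
≈ 4.846 × (0.3365 + 0.1132) ≈ 4.846 × 0.4497 ≈ 2.179 mcg/mL.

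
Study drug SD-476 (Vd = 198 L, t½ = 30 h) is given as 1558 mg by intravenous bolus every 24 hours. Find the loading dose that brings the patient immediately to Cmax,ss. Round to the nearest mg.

f = (1/2)^(24/30) ≈ 0.574349; accumulation ratio R = 1/(1−f) ≈ 2.34934.
Loading dose to hit Cmax,ss on first dose: D_load = D_maint·R ≈ 1558 × 2.34934 ≈ 3660.27 mg.

3660 mg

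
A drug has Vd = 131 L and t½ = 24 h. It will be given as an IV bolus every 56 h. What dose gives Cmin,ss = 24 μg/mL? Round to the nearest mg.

τ/t½ = 56/24 ≈ 2.3333, so f = (1/2)^(56/24) ≈ 0.198425.
Cmin,ss = (D/Vd)·f/(1−f), so D = Cmin,ss·Vd·(1−f)/f.
D = 24 × 131 × (1−f)/f ≈ 24 × 131 × 4.03969 ≈ 12700.79 mg.

12701 mg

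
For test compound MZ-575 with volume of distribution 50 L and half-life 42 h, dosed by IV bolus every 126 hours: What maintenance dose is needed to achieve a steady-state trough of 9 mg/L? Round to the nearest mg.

3150 mg

τ/t½ = 126/42 ≈ 3, so f = (1/2)^(126/42) ≈ 0.125000.
Cmin,ss = (D/Vd)·f/(1−f), so D = Cmin,ss·Vd·(1−f)/f.
D = 9 × 50 × (1−f)/f ≈ 9 × 50 × 7.00000 ≈ 3150.00 mg.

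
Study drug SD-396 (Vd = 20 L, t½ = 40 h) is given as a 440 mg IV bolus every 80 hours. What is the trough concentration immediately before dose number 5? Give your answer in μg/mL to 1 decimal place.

7.3 μg/mL

f = (1/2)^(τ/t½) = (1/2)^(80/40) ≈ 0.2500.
C₀ = D/Vd = 440/20 ≈ 22.000 μg/mL.
Before the 5th dose, 4 doses have been given. Superposition: Cmin = C₀·(f + f² + … + f^4).
≈ 22.000 × (0.2500 + 0.0625 + 0.0156 + 0.0039) ≈ 22.000 × 0.3320 ≈ 7.304 μg/mL.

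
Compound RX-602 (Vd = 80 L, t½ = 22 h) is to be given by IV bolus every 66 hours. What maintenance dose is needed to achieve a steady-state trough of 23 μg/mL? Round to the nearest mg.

12880 mg

τ/t½ = 66/22 ≈ 3, so f = (1/2)^(66/22) ≈ 0.125000.
Cmin,ss = (D/Vd)·f/(1−f), so D = Cmin,ss·Vd·(1−f)/f.
D = 23 × 80 × (1−f)/f ≈ 23 × 80 × 7.00000 ≈ 12880.00 mg.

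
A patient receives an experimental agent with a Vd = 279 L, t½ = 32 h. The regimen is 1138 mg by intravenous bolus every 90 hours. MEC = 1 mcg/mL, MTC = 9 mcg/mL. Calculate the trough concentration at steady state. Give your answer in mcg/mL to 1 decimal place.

τ/t½ = 90/32 ≈ 2.8125, so fraction remaining f = (1/2)^(90/32) ≈ 0.1423.
Accumulation ratio R = 1/(1 − f) ≈ 1/0.8577 ≈ 1.1659.
Single-dose peak C₀ = D/Vd = 1138/279 ≈ 4.079 mcg/mL.
Cmax,ss = C₀/(1 − f) ≈ 4.079/0.8577 ≈ 4.756 mcg/mL.
One interval later, Cmin,ss = Cmax,ss·e^(−kτ) ≈ 4.756 × 0.1423 ≈ 0.677 mcg/mL.
Trough 0.7 mcg/mL vs MEC 1 mcg/mL: subtherapeutic.

0.7 mcg/mL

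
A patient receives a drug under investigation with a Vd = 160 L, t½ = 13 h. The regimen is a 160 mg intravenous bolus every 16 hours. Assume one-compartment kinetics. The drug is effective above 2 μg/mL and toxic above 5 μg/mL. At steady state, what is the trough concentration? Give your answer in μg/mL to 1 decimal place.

k = ln2/t½ = ln2/13 ≈ 0.053319 h⁻¹; fraction remaining f = e^(−kτ) = e^(−0.053319×16) ≈ 0.4261.
Each bolus raises the concentration by D/Vd = 160/160 ≈ 1.000 μg/mL.
Steady-state trough Cmin,ss = C₀·f/(1−f) ≈ 1.000 × 0.4261/0.5739 ≈ 0.742 μg/mL.
Trough 0.7 μg/mL vs MEC 2 μg/mL: subtherapeutic.

0.7 μg/mL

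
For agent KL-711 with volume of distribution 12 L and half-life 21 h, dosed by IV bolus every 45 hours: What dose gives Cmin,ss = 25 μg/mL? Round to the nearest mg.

1025 mg

τ/t½ = 45/21 ≈ 2.1429, so f = (1/2)^(45/21) ≈ 0.226431.
Cmin,ss = (D/Vd)·f/(1−f), so D = Cmin,ss·Vd·(1−f)/f.
D = 25 × 12 × (1−f)/f ≈ 25 × 12 × 3.41636 ≈ 1024.91 mg.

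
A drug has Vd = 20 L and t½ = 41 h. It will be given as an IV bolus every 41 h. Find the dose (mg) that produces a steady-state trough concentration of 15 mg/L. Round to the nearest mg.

τ/t½ = 41/41 ≈ 1, so f = (1/2)^(41/41) ≈ 0.500000.
Cmin,ss = (D/Vd)·f/(1−f), so D = Cmin,ss·Vd·(1−f)/f.
D = 15 × 20 × (1−f)/f ≈ 15 × 20 × 1.00000 ≈ 300.00 mg.

300 mg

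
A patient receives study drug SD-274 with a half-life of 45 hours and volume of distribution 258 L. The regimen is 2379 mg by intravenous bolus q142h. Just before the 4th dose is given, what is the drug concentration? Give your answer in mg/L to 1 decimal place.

f = (1/2)^(τ/t½) = (1/2)^(142/45) ≈ 0.1122.
C₀ = D/Vd = 2379/258 ≈ 9.221 mg/L.
Before the 4th dose, 3 doses have been given. Superposition: Cmin = C₀·(f + f² + … + f^3).
≈ 9.221 × (0.1122 + 0.0126 + 0.0014) ≈ 9.221 × 0.1262 ≈ 1.164 mg/L.

1.2 mg/L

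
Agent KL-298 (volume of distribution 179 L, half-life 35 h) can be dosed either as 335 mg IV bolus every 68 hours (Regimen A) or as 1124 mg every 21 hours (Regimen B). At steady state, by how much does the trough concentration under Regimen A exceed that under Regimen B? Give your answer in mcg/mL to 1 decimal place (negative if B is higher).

Regimen A: f = (1/2)^(68/35) ≈ 0.2601; Cmin,ss = (335/179)·f/(1−f) ≈ 0.658 mcg/mL.
Regimen B: f = (1/2)^(21/35) ≈ 0.6598; Cmin,ss = (1124/179)·f/(1−f) ≈ 12.178 mcg/mL.
Difference ≈ 0.658 − 12.178 ≈ -11.520 mcg/mL.

-11.5 mcg/mL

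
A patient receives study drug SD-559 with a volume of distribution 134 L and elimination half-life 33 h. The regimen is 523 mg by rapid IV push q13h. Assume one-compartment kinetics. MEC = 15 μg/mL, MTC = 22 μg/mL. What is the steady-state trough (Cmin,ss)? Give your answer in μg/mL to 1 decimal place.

12.4 μg/mL

Over one 13-h interval, 13/33 ≈ 0.39394 half-lives elapse, leaving f ≈ 0.7610 of each dose.
At steady state, accumulation factor R = 1/(1 − e^(−kτ)) ≈ 4.1841.
Each bolus raises the concentration by D/Vd = 523/134 ≈ 3.903 μg/mL.
Steady-state peak Cmax,ss = C₀·R ≈ 3.903 × 4.1841 ≈ 16.331 μg/mL.
Steady-state trough Cmin,ss = Cmax,ss·f ≈ 16.331 × 0.7610 ≈ 12.428 μg/mL.
Trough 12.4 μg/mL vs MEC 15 μg/mL: subtherapeutic.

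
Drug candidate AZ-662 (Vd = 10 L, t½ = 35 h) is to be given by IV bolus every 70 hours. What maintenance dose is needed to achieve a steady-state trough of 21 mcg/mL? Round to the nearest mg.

τ/t½ = 70/35 ≈ 2, so f = (1/2)^(70/35) ≈ 0.250000.
Cmin,ss = (D/Vd)·f/(1−f), so D = Cmin,ss·Vd·(1−f)/f.
D = 21 × 10 × (1−f)/f ≈ 21 × 10 × 3.00000 ≈ 630.00 mg.

630 mg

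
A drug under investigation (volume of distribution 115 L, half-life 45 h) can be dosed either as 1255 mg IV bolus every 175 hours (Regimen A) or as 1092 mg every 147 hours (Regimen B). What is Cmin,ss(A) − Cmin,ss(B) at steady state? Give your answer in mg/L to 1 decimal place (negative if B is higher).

Regimen A: f = (1/2)^(175/45) ≈ 0.0675; Cmin,ss = (1255/115)·f/(1−f) ≈ 0.790 mg/L.
Regimen B: f = (1/2)^(147/45) ≈ 0.1039; Cmin,ss = (1092/115)·f/(1−f) ≈ 1.101 mg/L.
Difference ≈ 0.790 − 1.101 ≈ -0.311 mg/L.

-0.3 mg/L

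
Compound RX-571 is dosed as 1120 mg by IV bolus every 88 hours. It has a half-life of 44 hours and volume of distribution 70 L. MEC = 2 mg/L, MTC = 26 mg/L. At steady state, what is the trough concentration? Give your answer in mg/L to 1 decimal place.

τ = 88 h = 2 half-lives, so f = (1/2)^2 = 0.25.
Accumulation ratio R = 1/(1 − f) = 1/0.75 = 4/3.
Single-dose peak C₀ = D/Vd = 1120/70 = 16 mg/L.
Steady-state peak Cmax,ss = C₀·R = 16 × 4/3 ≈ 21.333 mg/L.
Steady-state trough Cmin,ss = Cmax,ss·f ≈ 21.333 × 0.25 ≈ 5.333 mg/L.
Trough 5.3 mg/L vs MEC 2 mg/L: adequate.

5.3 mg/L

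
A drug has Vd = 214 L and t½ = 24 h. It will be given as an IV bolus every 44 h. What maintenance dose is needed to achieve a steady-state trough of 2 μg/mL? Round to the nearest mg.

1097 mg

τ/t½ = 44/24 ≈ 1.8333, so f = (1/2)^(44/24) ≈ 0.280616.
Cmin,ss = (D/Vd)·f/(1−f), so D = Cmin,ss·Vd·(1−f)/f.
D = 2 × 214 × (1−f)/f ≈ 2 × 214 × 2.56359 ≈ 1097.22 mg.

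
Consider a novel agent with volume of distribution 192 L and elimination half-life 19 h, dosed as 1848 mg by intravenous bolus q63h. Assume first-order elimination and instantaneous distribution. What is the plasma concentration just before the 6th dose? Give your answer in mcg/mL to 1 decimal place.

1.1 mcg/mL

f = (1/2)^(τ/t½) = (1/2)^(63/19) ≈ 0.1004.
C₀ = D/Vd = 1848/192 ≈ 9.625 mcg/mL.
Before the 6th dose, 5 doses have been given. Superposition: Cmin = C₀·(f + f² + … + f^5).
≈ 9.625 × (0.1004 + 0.0101 + 0.0010 + 0.0001 + 0.0000) ≈ 9.625 × 0.1116 ≈ 1.074 mcg/mL.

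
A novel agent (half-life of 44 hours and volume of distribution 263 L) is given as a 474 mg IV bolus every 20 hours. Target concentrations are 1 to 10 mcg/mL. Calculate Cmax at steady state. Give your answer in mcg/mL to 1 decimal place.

6.7 mcg/mL

Over one 20-h interval, 20/44 ≈ 0.45455 half-lives elapse, leaving f ≈ 0.7297 of each dose.
Accumulation ratio R = 1/(1 − f) ≈ 1/0.2703 ≈ 3.6996.
Each bolus raises the concentration by D/Vd = 474/263 ≈ 1.802 mcg/mL.
Steady-state peak Cmax,ss = C₀·R ≈ 1.802 × 3.6996 ≈ 6.667 mcg/mL.
Peak 6.7 mcg/mL vs MTC 10 mcg/mL: below toxic threshold.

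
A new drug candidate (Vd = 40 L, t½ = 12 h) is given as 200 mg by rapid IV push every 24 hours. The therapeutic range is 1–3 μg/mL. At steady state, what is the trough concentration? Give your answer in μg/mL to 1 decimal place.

τ = 24 h = 2 half-lives, so f = (1/2)^2 = 0.25.
At steady state, R = 1/(1 − 0.25) = 4/3.
Single-dose peak C₀ = D/Vd = 200/40 = 5 μg/mL.
Steady-state peak Cmax,ss = C₀·R = 5 × 4/3 ≈ 6.667 μg/mL.
Steady-state trough Cmin,ss = Cmax,ss·f ≈ 6.667 × 0.25 ≈ 1.667 μg/mL.
Trough 1.7 μg/mL vs MEC 1 μg/mL: adequate.

1.7 μg/mL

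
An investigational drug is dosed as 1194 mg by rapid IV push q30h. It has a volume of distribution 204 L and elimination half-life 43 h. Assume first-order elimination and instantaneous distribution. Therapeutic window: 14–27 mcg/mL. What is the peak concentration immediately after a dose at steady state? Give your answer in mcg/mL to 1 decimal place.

τ/t½ = 30/43 ≈ 0.69767, so fraction remaining f = (1/2)^(30/43) ≈ 0.6166.
At steady state, accumulation factor R = 1/(1 − e^(−kτ)) ≈ 2.6082.
Each bolus raises the concentration by D/Vd = 1194/204 ≈ 5.853 mcg/mL.
Cmax,ss = C₀/(1 − f) ≈ 5.853/0.3834 ≈ 15.266 mcg/mL.
Peak 15.3 mcg/mL vs MTC 27 mcg/mL: below toxic threshold.

15.3 mcg/mL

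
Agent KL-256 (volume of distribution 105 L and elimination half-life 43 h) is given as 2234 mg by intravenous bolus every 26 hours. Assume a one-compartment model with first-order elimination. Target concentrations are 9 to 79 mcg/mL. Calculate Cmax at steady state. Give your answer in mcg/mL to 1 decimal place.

τ/t½ = 26/43 ≈ 0.60465, so fraction remaining f = (1/2)^(26/43) ≈ 0.6576.
At steady state, accumulation factor R = 1/(1 − e^(−kτ)) ≈ 2.9206.
Each bolus raises the concentration by D/Vd = 2234/105 ≈ 21.276 mcg/mL.
Steady-state peak Cmax,ss = C₀·R ≈ 21.276 × 2.9206 ≈ 62.139 mcg/mL.
Peak 62.1 mcg/mL vs MTC 79 mcg/mL: below toxic threshold.

62.1 mcg/mL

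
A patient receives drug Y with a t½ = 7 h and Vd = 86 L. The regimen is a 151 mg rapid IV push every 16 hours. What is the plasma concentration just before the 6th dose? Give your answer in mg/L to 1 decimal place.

f = (1/2)^(τ/t½) = (1/2)^(16/7) ≈ 0.2051.
C₀ = D/Vd = 151/86 ≈ 1.756 mg/L.
Before the 6th dose, 5 doses have been given. Superposition: Cmin = C₀·(f + f² + … + f^5).
≈ 1.756 × (0.2051 + 0.0421 + 0.0086 + 0.0018 + 0.0004) ≈ 1.756 × 0.2580 ≈ 0.453 mg/L.

0.5 mg/L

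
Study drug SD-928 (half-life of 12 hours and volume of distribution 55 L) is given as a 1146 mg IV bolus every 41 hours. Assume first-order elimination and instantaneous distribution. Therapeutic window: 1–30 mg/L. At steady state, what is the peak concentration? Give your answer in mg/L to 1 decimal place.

Over one 41-h interval, 41/12 ≈ 3.4167 half-lives elapse, leaving f ≈ 0.0936 of each dose.
Accumulation ratio R = 1/(1 − f) ≈ 1/0.9064 ≈ 1.1033.
Each bolus raises the concentration by D/Vd = 1146/55 ≈ 20.836 mg/L.
Cmax,ss = C₀/(1 − f) ≈ 20.836/0.9064 ≈ 22.988 mg/L.
Peak 23.0 mg/L vs MTC 30 mg/L: below toxic threshold.

23.0 mg/L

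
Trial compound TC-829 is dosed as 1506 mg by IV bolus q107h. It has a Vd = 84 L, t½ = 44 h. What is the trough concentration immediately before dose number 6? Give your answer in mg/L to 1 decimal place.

f = (1/2)^(τ/t½) = (1/2)^(107/44) ≈ 0.1853.
C₀ = D/Vd = 1506/84 ≈ 17.929 mg/L.
Before the 6th dose, 5 doses have been given. Superposition: Cmin = C₀·(f + f² + … + f^5).
≈ 17.929 × (0.1853 + 0.0343 + 0.0064 + 0.0012 + 0.0002) ≈ 17.929 × 0.2274 ≈ 4.077 mg/L.

4.1 mg/L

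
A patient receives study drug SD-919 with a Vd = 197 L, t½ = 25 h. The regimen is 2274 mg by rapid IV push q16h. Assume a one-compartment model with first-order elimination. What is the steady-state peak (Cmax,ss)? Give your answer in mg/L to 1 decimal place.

k = ln2/t½ = ln2/25 ≈ 0.027726 h⁻¹; fraction remaining f = e^(−kτ) = e^(−0.027726×16) ≈ 0.6417.
At steady state, accumulation factor R = 1/(1 − e^(−kτ)) ≈ 2.7910.
Single-dose peak C₀ = D/Vd = 2274/197 ≈ 11.543 mg/L.
Cmax,ss = C₀/(1 − f) ≈ 11.543/0.3583 ≈ 32.216 mg/L.

32.2 mg/L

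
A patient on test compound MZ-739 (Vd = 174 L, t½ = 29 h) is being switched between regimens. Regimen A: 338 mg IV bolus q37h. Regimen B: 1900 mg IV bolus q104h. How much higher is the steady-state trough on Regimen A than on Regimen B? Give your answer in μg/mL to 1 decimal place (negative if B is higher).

0.4 μg/mL

Regimen A: f = (1/2)^(37/29) ≈ 0.4130; Cmin,ss = (338/174)·f/(1−f) ≈ 1.367 μg/mL.
Regimen B: f = (1/2)^(104/29) ≈ 0.0833; Cmin,ss = (1900/174)·f/(1−f) ≈ 0.992 μg/mL.
Difference ≈ 1.367 − 0.992 ≈ 0.375 μg/mL.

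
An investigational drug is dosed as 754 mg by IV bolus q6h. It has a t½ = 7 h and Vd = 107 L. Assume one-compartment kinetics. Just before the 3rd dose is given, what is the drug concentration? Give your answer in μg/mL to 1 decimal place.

f = (1/2)^(τ/t½) = (1/2)^(6/7) ≈ 0.5520.
C₀ = D/Vd = 754/107 ≈ 7.047 μg/mL.
Before the 3rd dose, 2 doses have been given. Superposition: Cmin = C₀·(f + f²).
≈ 7.047 × (0.5520 + 0.3047) ≈ 7.047 × 0.8567 ≈ 6.037 μg/mL.

6.0 μg/mL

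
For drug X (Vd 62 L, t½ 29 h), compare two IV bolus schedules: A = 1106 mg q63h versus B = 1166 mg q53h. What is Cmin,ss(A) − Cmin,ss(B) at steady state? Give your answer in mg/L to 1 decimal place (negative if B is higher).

-2.3 mg/L

Regimen A: f = (1/2)^(63/29) ≈ 0.2218; Cmin,ss = (1106/62)·f/(1−f) ≈ 5.084 mg/L.
Regimen B: f = (1/2)^(53/29) ≈ 0.2817; Cmin,ss = (1166/62)·f/(1−f) ≈ 7.375 mg/L.
Difference ≈ 5.084 − 7.375 ≈ -2.291 mg/L.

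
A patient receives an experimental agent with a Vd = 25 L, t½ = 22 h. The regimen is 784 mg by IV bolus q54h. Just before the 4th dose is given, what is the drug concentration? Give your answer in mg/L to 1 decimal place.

7.0 mg/L

f = (1/2)^(τ/t½) = (1/2)^(54/22) ≈ 0.1824.
C₀ = D/Vd = 784/25 ≈ 31.360 mg/L.
Before the 4th dose, 3 doses have been given. Superposition: Cmin = C₀·(f + f² + … + f^3).
≈ 31.360 × (0.1824 + 0.0333 + 0.0061) ≈ 31.360 × 0.2218 ≈ 6.956 mg/L.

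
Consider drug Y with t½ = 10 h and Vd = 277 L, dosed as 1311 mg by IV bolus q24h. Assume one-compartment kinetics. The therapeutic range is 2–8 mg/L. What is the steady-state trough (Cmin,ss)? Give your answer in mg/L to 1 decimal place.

k = ln2/t½ = ln2/10 ≈ 0.069315 h⁻¹; fraction remaining f = e^(−kτ) = e^(−0.069315×24) ≈ 0.1895.
Each bolus raises the concentration by D/Vd = 1311/277 ≈ 4.733 mg/L.
Steady-state trough Cmin,ss = C₀·f/(1−f) ≈ 4.733 × 0.1895/0.8105 ≈ 1.107 mg/L.
Trough 1.1 mg/L vs MEC 2 mg/L: subtherapeutic.

1.1 mg/L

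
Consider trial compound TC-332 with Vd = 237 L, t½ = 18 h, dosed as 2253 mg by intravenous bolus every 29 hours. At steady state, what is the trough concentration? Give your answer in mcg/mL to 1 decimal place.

4.6 mcg/mL

k = ln2/t½ = ln2/18 ≈ 0.038508 h⁻¹; fraction remaining f = e^(−kτ) = e^(−0.038508×29) ≈ 0.3273.
Each bolus raises the concentration by D/Vd = 2253/237 ≈ 9.506 mcg/mL.
Steady-state trough Cmin,ss = C₀·f/(1−f) ≈ 9.506 × 0.3273/0.6727 ≈ 4.625 mcg/mL.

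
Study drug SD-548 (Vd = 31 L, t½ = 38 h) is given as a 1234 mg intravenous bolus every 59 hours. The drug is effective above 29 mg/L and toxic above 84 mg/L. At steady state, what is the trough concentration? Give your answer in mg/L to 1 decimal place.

k = ln2/t½ = ln2/38 ≈ 0.018241 h⁻¹; fraction remaining f = e^(−kτ) = e^(−0.018241×59) ≈ 0.3409.
Single-dose peak C₀ = D/Vd = 1234/31 ≈ 39.806 mg/L.
Steady-state trough Cmin,ss = C₀·f/(1−f) ≈ 39.806 × 0.3409/0.6591 ≈ 20.588 mg/L.
Trough 20.6 mg/L vs MEC 29 mg/L: subtherapeutic.

20.6 mg/L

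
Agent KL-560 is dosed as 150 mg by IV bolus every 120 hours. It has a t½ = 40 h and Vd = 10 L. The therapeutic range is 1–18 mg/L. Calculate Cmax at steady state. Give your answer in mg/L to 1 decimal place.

τ = 120 h = 3 half-lives, so f = (1/2)^3 = 0.125.
Accumulation ratio R = 1/(1 − f) = 1/0.875 = 8/7.
Single-dose peak C₀ = D/Vd = 150/10 = 15 mg/L.
Steady-state peak Cmax,ss = C₀·R = 15 × 8/7 ≈ 17.143 mg/L.
Peak 17.1 mg/L vs MTC 18 mg/L: below toxic threshold.

17.1 mg/L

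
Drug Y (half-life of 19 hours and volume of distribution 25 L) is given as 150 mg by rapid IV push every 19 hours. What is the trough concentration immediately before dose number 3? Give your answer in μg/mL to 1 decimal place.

f = (1/2)^(τ/t½) = (1/2)^(19/19) ≈ 0.5000.
C₀ = D/Vd = 150/25 ≈ 6.000 μg/mL.
Before the 3rd dose, 2 doses have been given. Superposition: Cmin = C₀·(f + f²).
≈ 6.000 × (0.5000 + 0.2500) ≈ 6.000 × 0.7500 ≈ 4.500 μg/mL.

4.5 μg/mL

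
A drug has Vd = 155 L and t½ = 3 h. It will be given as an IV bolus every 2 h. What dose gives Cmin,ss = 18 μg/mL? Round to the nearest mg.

1639 mg

τ/t½ = 2/3 ≈ 0.66667, so f = (1/2)^(2/3) ≈ 0.629961.
Cmin,ss = (D/Vd)·f/(1−f), so D = Cmin,ss·Vd·(1−f)/f.
D = 18 × 155 × (1−f)/f ≈ 18 × 155 × 0.58740 ≈ 1638.85 mg.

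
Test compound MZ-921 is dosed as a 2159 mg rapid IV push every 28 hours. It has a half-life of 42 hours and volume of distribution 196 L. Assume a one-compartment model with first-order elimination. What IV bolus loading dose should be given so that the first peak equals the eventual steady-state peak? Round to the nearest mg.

f = (1/2)^(28/42) ≈ 0.629961; accumulation ratio R = 1/(1−f) ≈ 2.70242.
Loading dose to hit Cmax,ss on first dose: D_load = D_maint·R ≈ 2159 × 2.70242 ≈ 5834.52 mg.

5835 mg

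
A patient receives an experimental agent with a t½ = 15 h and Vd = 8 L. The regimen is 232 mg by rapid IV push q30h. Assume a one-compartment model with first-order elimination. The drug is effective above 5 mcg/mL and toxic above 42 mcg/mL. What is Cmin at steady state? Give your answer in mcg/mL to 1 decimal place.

9.7 mcg/mL

The dosing interval is 2 half-lives, so f = 2^(−2) = 0.25.
Accumulation ratio R = 1/(1 − f) = 1/0.75 = 4/3.
Single-dose peak C₀ = D/Vd = 232/8 = 29 mcg/mL.
Steady-state peak Cmax,ss = C₀·R = 29 × 4/3 ≈ 38.667 mcg/mL.
Steady-state trough Cmin,ss = Cmax,ss·f ≈ 38.667 × 0.25 ≈ 9.667 mcg/mL.
Trough 9.7 mcg/mL vs MEC 5 mcg/mL: adequate.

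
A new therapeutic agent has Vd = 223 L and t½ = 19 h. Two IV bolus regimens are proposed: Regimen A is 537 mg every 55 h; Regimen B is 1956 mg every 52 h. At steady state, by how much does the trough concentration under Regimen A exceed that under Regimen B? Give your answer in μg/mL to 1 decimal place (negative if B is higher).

Regimen A: f = (1/2)^(55/19) ≈ 0.1345; Cmin,ss = (537/223)·f/(1−f) ≈ 0.374 μg/mL.
Regimen B: f = (1/2)^(52/19) ≈ 0.1500; Cmin,ss = (1956/223)·f/(1−f) ≈ 1.548 μg/mL.
Difference ≈ 0.374 − 1.548 ≈ -1.174 μg/mL.

-1.2 μg/mL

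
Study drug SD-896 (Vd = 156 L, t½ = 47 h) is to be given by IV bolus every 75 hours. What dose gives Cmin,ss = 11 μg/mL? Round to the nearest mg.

3471 mg

τ/t½ = 75/47 ≈ 1.5957, so f = (1/2)^(75/47) ≈ 0.330851.
Cmin,ss = (D/Vd)·f/(1−f), so D = Cmin,ss·Vd·(1−f)/f.
D = 11 × 156 × (1−f)/f ≈ 11 × 156 × 2.02251 ≈ 3470.63 mg.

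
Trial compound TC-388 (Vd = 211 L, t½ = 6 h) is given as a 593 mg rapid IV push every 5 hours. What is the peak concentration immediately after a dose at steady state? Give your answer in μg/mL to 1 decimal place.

Over one 5-h interval, 5/6 ≈ 0.83333 half-lives elapse, leaving f ≈ 0.5612 of each dose.
At steady state, accumulation factor R = 1/(1 − e^(−kτ)) ≈ 2.2789.
Single-dose peak C₀ = D/Vd = 593/211 ≈ 2.810 μg/mL.
Steady-state peak Cmax,ss = C₀·R ≈ 2.810 × 2.2789 ≈ 6.404 μg/mL.

6.4 μg/mL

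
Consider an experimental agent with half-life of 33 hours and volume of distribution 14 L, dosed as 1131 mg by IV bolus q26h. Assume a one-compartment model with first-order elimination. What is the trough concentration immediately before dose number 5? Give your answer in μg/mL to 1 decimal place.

f = (1/2)^(τ/t½) = (1/2)^(26/33) ≈ 0.5792.
C₀ = D/Vd = 1131/14 ≈ 80.786 μg/mL.
Before the 5th dose, 4 doses have been given. Superposition: Cmin = C₀·(f + f² + … + f^4).
≈ 80.786 × (0.5792 + 0.3355 + 0.1943 + 0.1125) ≈ 80.786 × 1.2215 ≈ 98.680 μg/mL.

98.7 μg/mL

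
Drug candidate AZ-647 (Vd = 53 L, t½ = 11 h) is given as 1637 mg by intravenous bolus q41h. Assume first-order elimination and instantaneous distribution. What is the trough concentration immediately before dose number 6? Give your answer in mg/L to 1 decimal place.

2.5 mg/L

f = (1/2)^(τ/t½) = (1/2)^(41/11) ≈ 0.0755.
C₀ = D/Vd = 1637/53 ≈ 30.887 mg/L.
Before the 6th dose, 5 doses have been given. Superposition: Cmin = C₀·(f + f² + … + f^5).
≈ 30.887 × (0.0755 + 0.0057 + 0.0004 + 0.0000 + 0.0000) ≈ 30.887 × 0.0816 ≈ 2.520 mg/L.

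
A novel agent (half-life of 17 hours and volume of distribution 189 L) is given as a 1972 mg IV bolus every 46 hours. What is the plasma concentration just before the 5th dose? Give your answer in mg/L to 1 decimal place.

f = (1/2)^(τ/t½) = (1/2)^(46/17) ≈ 0.1533.
C₀ = D/Vd = 1972/189 ≈ 10.434 mg/L.
Before the 5th dose, 4 doses have been given. Superposition: Cmin = C₀·(f + f² + … + f^4).
≈ 10.434 × (0.1533 + 0.0235 + 0.0036 + 0.0006) ≈ 10.434 × 0.1810 ≈ 1.889 mg/L.

1.9 mg/L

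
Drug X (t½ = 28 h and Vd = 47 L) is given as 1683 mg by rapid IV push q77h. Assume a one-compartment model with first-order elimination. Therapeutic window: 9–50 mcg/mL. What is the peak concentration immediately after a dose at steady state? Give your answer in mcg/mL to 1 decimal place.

42.1 mcg/mL

k = ln2/t½ = ln2/28 ≈ 0.024755 h⁻¹; fraction remaining f = e^(−kτ) = e^(−0.024755×77) ≈ 0.1487.
Accumulation ratio R = 1/(1 − f) ≈ 1/0.8513 ≈ 1.1747.
Each bolus raises the concentration by D/Vd = 1683/47 ≈ 35.809 mcg/mL.
Steady-state peak Cmax,ss = C₀·R ≈ 35.809 × 1.1747 ≈ 42.065 mcg/mL.
Peak 42.1 mcg/mL vs MTC 50 mcg/mL: below toxic threshold.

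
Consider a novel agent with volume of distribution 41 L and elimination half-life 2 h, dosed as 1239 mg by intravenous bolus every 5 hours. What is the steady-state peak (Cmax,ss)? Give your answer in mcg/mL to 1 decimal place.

36.7 mcg/mL

τ/t½ = 5/2 ≈ 2.5, so fraction remaining f = (1/2)^(5/2) ≈ 0.1768.
Accumulation ratio R = 1/(1 − f) ≈ 1/0.8232 ≈ 1.2148.
Each bolus raises the concentration by D/Vd = 1239/41 ≈ 30.220 mcg/mL.
Steady-state peak Cmax,ss = C₀·R ≈ 30.220 × 1.2148 ≈ 36.711 mcg/mL.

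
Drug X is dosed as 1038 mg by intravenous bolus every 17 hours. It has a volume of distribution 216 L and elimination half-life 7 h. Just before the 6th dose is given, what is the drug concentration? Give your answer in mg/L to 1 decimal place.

1.1 mg/L

f = (1/2)^(τ/t½) = (1/2)^(17/7) ≈ 0.1857.
C₀ = D/Vd = 1038/216 ≈ 4.806 mg/L.
Before the 6th dose, 5 doses have been given. Superposition: Cmin = C₀·(f + f² + … + f^5).
≈ 4.806 × (0.1857 + 0.0345 + 0.0064 + 0.0012 + 0.0002) ≈ 4.806 × 0.2280 ≈ 1.096 mg/L.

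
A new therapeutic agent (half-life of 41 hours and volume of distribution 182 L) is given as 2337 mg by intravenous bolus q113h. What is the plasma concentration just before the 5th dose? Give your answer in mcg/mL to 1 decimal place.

2.2 mcg/mL

f = (1/2)^(τ/t½) = (1/2)^(113/41) ≈ 0.1480.
C₀ = D/Vd = 2337/182 ≈ 12.841 mcg/mL.
Before the 5th dose, 4 doses have been given. Superposition: Cmin = C₀·(f + f² + … + f^4).
≈ 12.841 × (0.1480 + 0.0219 + 0.0032 + 0.0005) ≈ 12.841 × 0.1736 ≈ 2.229 mcg/mL.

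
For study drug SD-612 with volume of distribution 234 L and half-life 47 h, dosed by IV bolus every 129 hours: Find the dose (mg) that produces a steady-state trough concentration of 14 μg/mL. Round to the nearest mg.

18681 mg

τ/t½ = 129/47 ≈ 2.7447, so f = (1/2)^(129/47) ≈ 0.149200.
Cmin,ss = (D/Vd)·f/(1−f), so D = Cmin,ss·Vd·(1−f)/f.
D = 14 × 234 × (1−f)/f ≈ 14 × 234 × 5.70241 ≈ 18681.10 mg.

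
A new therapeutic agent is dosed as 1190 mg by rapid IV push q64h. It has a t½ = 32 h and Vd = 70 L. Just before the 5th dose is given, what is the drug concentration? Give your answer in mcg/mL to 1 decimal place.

5.6 mcg/mL

f = (1/2)^(τ/t½) = (1/2)^(64/32) ≈ 0.2500.
C₀ = D/Vd = 1190/70 ≈ 17.000 mcg/mL.
Before the 5th dose, 4 doses have been given. Superposition: Cmin = C₀·(f + f² + … + f^4).
≈ 17.000 × (0.2500 + 0.0625 + 0.0156 + 0.0039) ≈ 17.000 × 0.3320 ≈ 5.644 mcg/mL.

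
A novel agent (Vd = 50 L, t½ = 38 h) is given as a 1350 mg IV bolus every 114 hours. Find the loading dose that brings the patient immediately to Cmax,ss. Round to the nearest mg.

f = (1/2)^(114/38) ≈ 0.125000; accumulation ratio R = 1/(1−f) ≈ 1.14286.
Loading dose to hit Cmax,ss on first dose: D_load = D_maint·R ≈ 1350 × 1.14286 ≈ 1542.86 mg.

1543 mg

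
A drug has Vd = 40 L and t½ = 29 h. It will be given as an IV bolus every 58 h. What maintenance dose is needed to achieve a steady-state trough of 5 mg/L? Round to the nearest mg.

600 mg

τ/t½ = 58/29 ≈ 2, so f = (1/2)^(58/29) ≈ 0.250000.
Cmin,ss = (D/Vd)·f/(1−f), so D = Cmin,ss·Vd·(1−f)/f.
D = 5 × 40 × (1−f)/f ≈ 5 × 40 × 3.00000 ≈ 600.00 mg.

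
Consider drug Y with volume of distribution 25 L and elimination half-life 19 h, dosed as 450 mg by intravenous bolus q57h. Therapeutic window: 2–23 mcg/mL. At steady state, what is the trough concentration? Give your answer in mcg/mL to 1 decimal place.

2.6 mcg/mL

τ = 57 h = 3 half-lives, so f = (1/2)^3 = 0.125.
Accumulation ratio R = 1/(1 − f) = 1/0.875 = 8/7.
Single-dose peak C₀ = D/Vd = 450/25 = 18 mcg/mL.
Steady-state peak Cmax,ss = C₀·R = 18 × 8/7 ≈ 20.571 mcg/mL.
Steady-state trough Cmin,ss = Cmax,ss·f ≈ 20.571 × 0.125 ≈ 2.571 mcg/mL.
Trough 2.6 mcg/mL vs MEC 2 mcg/mL: adequate.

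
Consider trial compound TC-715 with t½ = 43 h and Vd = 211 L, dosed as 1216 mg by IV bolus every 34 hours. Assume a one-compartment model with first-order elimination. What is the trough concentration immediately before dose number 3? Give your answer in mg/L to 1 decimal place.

5.3 mg/L

f = (1/2)^(τ/t½) = (1/2)^(34/43) ≈ 0.5781.
C₀ = D/Vd = 1216/211 ≈ 5.763 mg/L.
Before the 3rd dose, 2 doses have been given. Superposition: Cmin = C₀·(f + f²).
≈ 5.763 × (0.5781 + 0.3342) ≈ 5.763 × 0.9123 ≈ 5.258 mg/L.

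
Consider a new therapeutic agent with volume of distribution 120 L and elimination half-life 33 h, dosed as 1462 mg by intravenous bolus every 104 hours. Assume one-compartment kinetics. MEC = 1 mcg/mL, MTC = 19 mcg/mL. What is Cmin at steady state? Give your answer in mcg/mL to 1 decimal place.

k = ln2/t½ = ln2/33 ≈ 0.021004 h⁻¹; fraction remaining f = e^(−kτ) = e^(−0.021004×104) ≈ 0.1125.
Accumulation ratio R = 1/(1 − f) ≈ 1/0.8875 ≈ 1.1268.
Each bolus raises the concentration by D/Vd = 1462/120 ≈ 12.183 mcg/mL.
Cmax,ss = C₀/(1 − f) ≈ 12.183/0.8875 ≈ 13.727 mcg/mL.
Steady-state trough Cmin,ss = Cmax,ss·f ≈ 13.727 × 0.1125 ≈ 1.544 mcg/mL.
Trough 1.5 mcg/mL vs MEC 1 mcg/mL: adequate.

1.5 mcg/mL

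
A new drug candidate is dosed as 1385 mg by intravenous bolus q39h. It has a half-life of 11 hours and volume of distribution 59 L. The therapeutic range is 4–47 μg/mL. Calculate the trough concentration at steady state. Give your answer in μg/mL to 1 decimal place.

2.2 μg/mL

k = ln2/t½ = ln2/11 ≈ 0.063013 h⁻¹; fraction remaining f = e^(−kτ) = e^(−0.063013×39) ≈ 0.0856.
Accumulation ratio R = 1/(1 − f) ≈ 1/0.9144 ≈ 1.0936.
Single-dose peak C₀ = D/Vd = 1385/59 ≈ 23.475 μg/mL.
Cmax,ss = C₀/(1 − f) ≈ 23.475/0.9144 ≈ 25.673 μg/mL.
One interval later, Cmin,ss = Cmax,ss·e^(−kτ) ≈ 25.673 × 0.0856 ≈ 2.198 μg/mL.
Trough 2.2 μg/mL vs MEC 4 μg/mL: subtherapeutic.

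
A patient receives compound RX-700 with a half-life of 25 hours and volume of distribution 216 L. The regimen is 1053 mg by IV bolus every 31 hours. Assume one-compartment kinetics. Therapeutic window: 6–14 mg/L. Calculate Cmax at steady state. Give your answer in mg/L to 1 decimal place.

8.5 mg/L

k = ln2/t½ = ln2/25 ≈ 0.027726 h⁻¹; fraction remaining f = e^(−kτ) = e^(−0.027726×31) ≈ 0.4234.
At steady state, accumulation factor R = 1/(1 − e^(−kτ)) ≈ 1.7343.
Single-dose peak C₀ = D/Vd = 1053/216 ≈ 4.875 mg/L.
Steady-state peak Cmax,ss = C₀·R ≈ 4.875 × 1.7343 ≈ 8.455 mg/L.
Peak 8.5 mg/L vs MTC 14 mg/L: below toxic threshold.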